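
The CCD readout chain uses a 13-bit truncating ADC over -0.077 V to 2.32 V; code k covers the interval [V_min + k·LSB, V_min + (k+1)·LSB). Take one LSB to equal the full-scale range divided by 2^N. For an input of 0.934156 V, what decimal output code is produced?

Full-scale range = 2.32 V − (-0.077 V) = 2.397 V. LSB = 2.397 V / 2^13 ≈ 292.6 µV.
code = ⌊(V_in − V_min)/LSB⌋ = ⌊(V_in − V_min) × 2^13 / range⌋
     = ⌊(0.934156 − (-0.077)) × 8192 / 2.397⌋ = ⌊1.011156 × 8192/2.397⌋
     = ⌊3455.732⌋ = 3455.

3455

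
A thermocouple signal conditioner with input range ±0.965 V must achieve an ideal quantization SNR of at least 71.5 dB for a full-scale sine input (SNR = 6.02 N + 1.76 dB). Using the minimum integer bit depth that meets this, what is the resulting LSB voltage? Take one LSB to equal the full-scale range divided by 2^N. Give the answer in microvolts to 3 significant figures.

471 µV

Full-scale range = 0.965 V − (-0.965 V) = 1.93 V.
N ≥ (71.5 − 1.76)/6.02 = 11.585 → N_min = 12.
LSB = 1.93 V ÷ 2^12 = 1.93/4096 V = 471 µV.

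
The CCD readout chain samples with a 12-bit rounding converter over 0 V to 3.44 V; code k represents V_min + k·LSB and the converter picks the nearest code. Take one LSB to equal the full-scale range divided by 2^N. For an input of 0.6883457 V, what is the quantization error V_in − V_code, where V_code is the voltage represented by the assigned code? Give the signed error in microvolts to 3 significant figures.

V_FS = 3.44 V. LSB = 3.44 V / 2^12 ≈ 0.8398 mV.
(0.6883457 − (0)) / LSB = 0.6883457 × 4096/3.44 = 819.6116. Nearest integer: k = 820.
V_code = 0 + (820/4096) × 3.44 = 0.6886718750 V.
Error = V_in − V_code = 0.6883457 − (0.6886718750) = −326 µV.

−326 µV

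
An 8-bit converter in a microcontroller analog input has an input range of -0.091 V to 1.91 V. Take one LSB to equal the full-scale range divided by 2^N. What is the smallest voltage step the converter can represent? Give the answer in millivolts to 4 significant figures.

Full-scale range = 1.91 V − (-0.091 V) = 2.001 V.
There are 2^8 = 256 steps.
LSB = 2.001 V / 2^8 = 7.816 mV.

7.816 mV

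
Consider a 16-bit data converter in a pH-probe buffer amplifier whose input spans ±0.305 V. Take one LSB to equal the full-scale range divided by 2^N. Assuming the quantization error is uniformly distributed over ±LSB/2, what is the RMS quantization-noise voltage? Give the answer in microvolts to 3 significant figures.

2.69 µV

The full-scale span is 0.305 − (-0.305) = 0.61 V.
Step size = 0.61/65536 V = 9.3079 µV.
V_rms = LSB/√12 = 9.3079 µV / √12 = 2.69 µV.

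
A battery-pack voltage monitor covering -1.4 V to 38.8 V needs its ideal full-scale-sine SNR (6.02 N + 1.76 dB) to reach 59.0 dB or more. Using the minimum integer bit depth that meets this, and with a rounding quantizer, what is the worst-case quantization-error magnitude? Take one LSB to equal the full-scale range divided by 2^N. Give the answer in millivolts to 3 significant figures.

Range = 38.8 − (-1.4) = 40.2 V.
N ≥ (59.0 − 1.76)/6.02 = 9.508 → N_min = 10.
Step size = 40.2/1024 V = 39.258 mV.
Max error for round-to-nearest is LSB/2 = 19.6 mV.

19.6 mV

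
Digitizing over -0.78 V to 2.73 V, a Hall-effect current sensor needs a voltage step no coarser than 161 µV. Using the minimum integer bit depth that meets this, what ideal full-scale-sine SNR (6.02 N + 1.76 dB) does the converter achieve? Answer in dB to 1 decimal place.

92.1 dB

The full-scale span is 2.73 − (-0.78) = 3.51 V.
Levels needed ≥ 3.51/161 µV = 21800. 2^15 = 32768 suffices, so N_min = 15.
6.02(15) + 1.76 = 92.06 dB.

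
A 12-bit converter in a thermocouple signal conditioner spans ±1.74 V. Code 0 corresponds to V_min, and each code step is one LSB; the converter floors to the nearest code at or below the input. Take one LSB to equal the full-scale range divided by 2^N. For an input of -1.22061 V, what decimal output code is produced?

Span: 1.74 V − (-1.74 V) = 3.48 V. LSB = 3.48 V / 2^12 ≈ 0.8496 mV.
code = ⌊(V_in − V_min)/LSB⌋ = ⌊(V_in − V_min) × 2^12 / range⌋
     = ⌊(-1.22061 − (-1.74)) × 4096 / 3.48⌋ = ⌊0.51939 × 4096/3.48⌋
     = ⌊611.328⌋ = 611.

611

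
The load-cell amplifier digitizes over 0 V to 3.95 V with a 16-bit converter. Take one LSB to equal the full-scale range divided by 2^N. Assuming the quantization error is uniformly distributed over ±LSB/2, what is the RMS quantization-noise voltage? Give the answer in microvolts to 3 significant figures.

17.4 µV

Full-scale range = 3.95 V.
LSB = 3.95 V / 2^16 = 60.272 µV.
RMS of a uniform error over width LSB is LSB/√12 = 17.4 µV.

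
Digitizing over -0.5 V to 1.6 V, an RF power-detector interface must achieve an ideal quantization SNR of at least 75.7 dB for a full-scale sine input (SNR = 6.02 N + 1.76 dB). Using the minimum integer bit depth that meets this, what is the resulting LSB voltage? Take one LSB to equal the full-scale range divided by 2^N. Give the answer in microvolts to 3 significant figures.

The full-scale span is 1.6 − (-0.5) = 2.1 V.
Solving 6.02 N ≥ 75.7 − 1.76: N ≥ 12.282. Round up → N = 13.
LSB = 2.1 V ÷ 2^13 = 2.1/8192 V = 256 µV.

256 µV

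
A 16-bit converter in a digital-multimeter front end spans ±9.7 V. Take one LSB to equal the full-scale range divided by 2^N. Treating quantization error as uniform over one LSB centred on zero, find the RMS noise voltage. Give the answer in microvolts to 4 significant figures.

85.45 µV

Span: 9.7 V − (-9.7 V) = 19.4 V.
One LSB is 19.4 V / 65536 = 296.021 µV.
σ_q = LSB/√12 = 296.021 µV/3.4641 = 85.45 µV.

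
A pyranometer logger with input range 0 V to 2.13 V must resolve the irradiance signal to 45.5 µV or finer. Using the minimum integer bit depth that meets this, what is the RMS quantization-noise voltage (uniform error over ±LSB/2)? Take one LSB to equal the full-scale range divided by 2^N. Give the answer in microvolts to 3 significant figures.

9.38 µV

Full-scale range = 2.13 V.
2.13 V / 45.5 µV = 46810. Since 2^15 = 32768 and 2^16 = 65536, N = 16.
One LSB is 2.13 V / 65536 = 32.501 µV.
V_rms = LSB/√12 = 9.38 µV.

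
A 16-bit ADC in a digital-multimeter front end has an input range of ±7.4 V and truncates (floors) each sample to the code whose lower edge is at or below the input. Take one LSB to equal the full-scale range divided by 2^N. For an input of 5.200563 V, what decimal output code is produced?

55796

The full-scale span is 7.4 − (-7.4) = 14.8 V. LSB = 14.8 V / 2^16 ≈ 225.8 µV.
V_in − V_min = 5.200563 − (-7.4) = 12.600563 V.
Divide by LSB: 12.600563 × 65536/14.8 = 55796.6552.
Truncating gives code 55796.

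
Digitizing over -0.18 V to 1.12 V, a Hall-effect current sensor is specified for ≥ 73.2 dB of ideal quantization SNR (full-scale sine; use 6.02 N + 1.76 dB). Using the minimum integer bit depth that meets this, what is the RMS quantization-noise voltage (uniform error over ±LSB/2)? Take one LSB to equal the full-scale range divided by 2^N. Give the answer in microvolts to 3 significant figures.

Range = 1.12 − (-0.18) = 1.3 V.
N ≥ (73.2 − 1.76)/6.02 = 11.867 → N_min = 12.
LSB = 1.3 V ÷ 2^12 = 1.3/4096 V = 317.38 µV.
σ_q = LSB/√12 = 317.38 µV/3.4641 = 91.6 µV.

91.6 µV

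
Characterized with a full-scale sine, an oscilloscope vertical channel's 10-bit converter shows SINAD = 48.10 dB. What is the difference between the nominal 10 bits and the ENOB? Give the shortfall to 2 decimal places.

2.30 bits

N_eff = (48.10 − 1.76)/6.02 = 7.6977 bits.
Shortfall = 10 − 7.6977 = 2.3023 bits.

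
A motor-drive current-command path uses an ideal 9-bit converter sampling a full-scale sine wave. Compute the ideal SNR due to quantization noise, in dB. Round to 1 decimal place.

55.9 dB

Ideal quantization SNR: 6.02 × 9 + 1.76 dB = 55.9 dB.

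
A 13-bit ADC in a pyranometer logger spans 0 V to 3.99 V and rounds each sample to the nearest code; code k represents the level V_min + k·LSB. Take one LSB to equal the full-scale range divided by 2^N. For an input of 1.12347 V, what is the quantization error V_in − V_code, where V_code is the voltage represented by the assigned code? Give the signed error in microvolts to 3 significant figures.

V_FS = 3.99 V. LSB = 3.99 V / 2^13 ≈ 487.1 µV.
(V_in − V_min)/LSB = (1.12347 − (0)) × 8192/3.99 = 2306.6331 → nearest code k = 2307.
V_code = 0 + (2307/8192) × 3.99 = 1.123648682 V.
V_in − V_code = 1.12347 − (1.123648682) = −179 µV.

−179 µV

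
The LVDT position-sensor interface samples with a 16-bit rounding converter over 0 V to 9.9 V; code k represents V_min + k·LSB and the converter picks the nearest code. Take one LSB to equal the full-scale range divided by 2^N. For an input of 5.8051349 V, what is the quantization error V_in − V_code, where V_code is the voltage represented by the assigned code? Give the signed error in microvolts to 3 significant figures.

Full-scale range = 9.9 V. LSB = 9.9 V / 2^16 ≈ 151.1 µV.
(5.8051349 − (0)) / LSB = 5.8051349 × 65536/9.9 = 38428.8203. Nearest integer: k = 38429.
V_code = V_min + k × range/2^16 = 0 + 38429 × 9.9/65536 = 5.8051620483 V.
Error = V_in − V_code = 5.8051349 − (5.8051620483) = −27.1 µV.

−27.1 µV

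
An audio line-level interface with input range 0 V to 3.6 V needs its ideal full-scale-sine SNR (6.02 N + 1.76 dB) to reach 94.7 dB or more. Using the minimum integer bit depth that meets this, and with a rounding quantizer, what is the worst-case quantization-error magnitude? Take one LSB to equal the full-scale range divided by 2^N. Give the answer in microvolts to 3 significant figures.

27.5 µV

V_FS = 3.6 V.
Solving 6.02 N ≥ 94.7 − 1.76: N ≥ 15.439. Round up → N = 16.
One LSB is 3.6 V / 65536 = 54.932 µV.
|e|_max = LSB/2 = 27.5 µV.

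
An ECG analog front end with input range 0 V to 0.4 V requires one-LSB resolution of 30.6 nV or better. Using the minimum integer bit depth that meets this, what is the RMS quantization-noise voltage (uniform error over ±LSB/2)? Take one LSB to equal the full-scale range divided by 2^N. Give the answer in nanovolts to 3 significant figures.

Range is 0.4 V.
Need 2^N ≥ 0.4 V / 30.6 nV = 1.307e7 → N_min = 24.
LSB = 0.4 V / 2^24 = 23.842 nV.
σ_q = LSB/√12 = 23.842 nV/3.4641 = 6.88 nV.

6.88 nV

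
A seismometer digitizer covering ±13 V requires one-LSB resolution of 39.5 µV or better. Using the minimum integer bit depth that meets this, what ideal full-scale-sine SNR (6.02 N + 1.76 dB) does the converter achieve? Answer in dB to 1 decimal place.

122.2 dB

Full-scale range = 13 V − (-13 V) = 26 V.
Levels needed ≥ 26/39.5 µV = 658200. 2^20 = 1048576 suffices, so N_min = 20.
6.02(20) + 1.76 = 122.16 dB.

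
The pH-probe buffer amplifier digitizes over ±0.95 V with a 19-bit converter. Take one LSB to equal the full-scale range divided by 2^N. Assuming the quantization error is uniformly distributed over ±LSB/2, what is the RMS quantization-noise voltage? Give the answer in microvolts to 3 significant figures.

1.05 µV

Full-scale range = 0.95 V − (-0.95 V) = 1.9 V.
One LSB is 1.9 V / 524288 = 3.6240 µV.
For a uniform distribution on [−LSB/2, +LSB/2], V_rms = LSB/√12 = 3.6240 µV/3.4641 = 1.05 µV.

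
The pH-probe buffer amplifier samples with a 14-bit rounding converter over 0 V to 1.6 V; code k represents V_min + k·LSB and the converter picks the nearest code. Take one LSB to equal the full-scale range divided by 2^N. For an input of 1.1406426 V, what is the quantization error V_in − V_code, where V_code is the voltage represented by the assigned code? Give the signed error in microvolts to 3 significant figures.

+17.6 µV

V_FS = 1.6 V. LSB = 1.6 V / 2^14 ≈ 97.66 µV.
(V_in − V_min)/LSB = (1.1406426 − (0)) × 16384/1.6 = 11680.1802 → nearest code k = 11680.
Reconstructed level: 0 + 11680 × 1.6/16384 V = 1.1406250000 V.
Error = V_in − V_code = 1.1406426 − (1.1406250000) = +17.6 µV.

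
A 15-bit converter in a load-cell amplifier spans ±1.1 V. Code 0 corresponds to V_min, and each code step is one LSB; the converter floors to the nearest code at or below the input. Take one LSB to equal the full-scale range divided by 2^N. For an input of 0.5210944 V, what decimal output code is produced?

Full-scale range = 1.1 V − (-1.1 V) = 2.2 V. LSB = 2.2 V / 2^15 ≈ 67.14 µV.
code = ⌊(V_in − V_min)/LSB⌋ = ⌊(V_in − V_min) × 2^15 / range⌋
     = ⌊(0.5210944 − (-1.1)) × 32768 / 2.2⌋ = ⌊1.6210944 × 32768/2.2⌋
     = ⌊24145.464⌋ = 24145.

24145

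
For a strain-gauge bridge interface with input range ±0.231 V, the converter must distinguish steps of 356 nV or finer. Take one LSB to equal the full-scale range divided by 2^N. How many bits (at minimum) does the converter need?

Full-scale range = 0.231 V − (-0.231 V) = 0.462 V.
Required number of levels: 0.462/356 nV = 1.2978e6; smallest N with 2^N ≥ that is 21.

21 bits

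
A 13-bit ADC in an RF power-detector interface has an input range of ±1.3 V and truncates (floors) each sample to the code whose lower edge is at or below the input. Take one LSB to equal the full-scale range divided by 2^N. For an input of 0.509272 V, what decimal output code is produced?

Full-scale range = 1.3 V − (-1.3 V) = 2.6 V. LSB = 2.6 V / 2^13 ≈ 317.4 µV.
(V_in − V_min) × 2^13/range = (0.509272 − (-1.3)) × 8192/2.6 = 5700.599.
Floor → code = 5700.

5700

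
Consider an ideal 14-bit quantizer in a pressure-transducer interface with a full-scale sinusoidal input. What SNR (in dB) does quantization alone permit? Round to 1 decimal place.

SNR = 6.02·14 + 1.76 = 86.04 dB.

86.0 dB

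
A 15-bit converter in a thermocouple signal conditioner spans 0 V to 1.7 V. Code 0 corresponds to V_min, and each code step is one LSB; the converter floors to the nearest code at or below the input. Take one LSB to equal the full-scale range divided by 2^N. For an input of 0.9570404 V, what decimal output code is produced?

Span = 1.7 V. LSB = 1.7 V / 2^15 ≈ 51.88 µV.
code = ⌊(V_in − V_min)/LSB⌋ = ⌊(V_in − V_min) × 2^15 / range⌋
     = ⌊(0.9570404 − (0)) × 32768 / 1.7⌋ = ⌊0.9570404 × 32768/1.7⌋
     = ⌊18447.235⌋ = 18447.

18447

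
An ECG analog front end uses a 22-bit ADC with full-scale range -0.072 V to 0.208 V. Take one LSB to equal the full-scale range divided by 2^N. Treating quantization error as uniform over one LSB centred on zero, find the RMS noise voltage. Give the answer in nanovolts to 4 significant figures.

Range = 0.208 − (-0.072) = 0.28 V.
LSB = 0.28 V ÷ 2^22 = 0.28/4194304 V = 66.7572 nV.
σ_q = LSB/√12 = 66.7572 nV/3.4641 = 19.27 nV.

19.27 nV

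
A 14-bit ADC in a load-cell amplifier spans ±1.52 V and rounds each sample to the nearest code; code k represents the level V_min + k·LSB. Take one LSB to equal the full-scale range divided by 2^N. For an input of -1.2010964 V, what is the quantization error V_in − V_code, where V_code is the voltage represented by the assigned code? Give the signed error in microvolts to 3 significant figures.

−51.5 µV

Span: 1.52 V − (-1.52 V) = 3.04 V. LSB = 3.04 V / 2^14 ≈ 185.5 µV.
(V_in − V_min)/LSB = (-1.2010964 − (-1.52)) × 16384/3.04 = 1718.7226 → nearest code k = 1719.
Reconstructed level: -1.52 + 1719 × 3.04/16384 V = -1.2010449219 V.
Error = V_in − V_code = -1.2010964 − (-1.2010449219) = −51.5 µV.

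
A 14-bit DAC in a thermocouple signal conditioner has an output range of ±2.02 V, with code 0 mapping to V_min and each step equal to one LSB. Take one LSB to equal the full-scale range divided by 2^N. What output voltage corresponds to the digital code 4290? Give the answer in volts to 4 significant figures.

Span: 2.02 V − (-2.02 V) = 4.04 V. LSB = 4.04 V / 2^14.
V_out = V_min + code × LSB = -2.02 V + 4290 × 4.04 V / 16384
      = -2.02 V + 1.05784 V = -0.962163 V.

-0.9622 V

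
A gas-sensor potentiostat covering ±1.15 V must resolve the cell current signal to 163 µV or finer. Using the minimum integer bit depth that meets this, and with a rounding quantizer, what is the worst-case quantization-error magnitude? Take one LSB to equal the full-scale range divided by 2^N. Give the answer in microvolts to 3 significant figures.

Range = 1.15 − (-1.15) = 2.3 V.
Need 2^N ≥ 2.3 V / 163 µV = 14110 → N_min = 14.
Step size = 2.3/16384 V = 140.38 µV.
Max error for round-to-nearest is LSB/2 = 70.2 µV.

70.2 µV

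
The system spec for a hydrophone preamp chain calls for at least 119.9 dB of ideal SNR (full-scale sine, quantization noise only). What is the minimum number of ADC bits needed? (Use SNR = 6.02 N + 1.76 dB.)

20 bits

Solving 6.02 N ≥ 119.9 − 1.76: N ≥ 19.625. Round up → N = 20.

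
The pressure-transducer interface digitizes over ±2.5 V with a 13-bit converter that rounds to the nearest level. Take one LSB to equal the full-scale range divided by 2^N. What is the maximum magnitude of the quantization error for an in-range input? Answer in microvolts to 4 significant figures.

Span: 2.5 V − (-2.5 V) = 5 V.
LSB = 5 V ÷ 2^13 = 5/8192 V = 0.610352 mV.
Worst-case error for round-to-nearest is half an LSB: 305.2 µV.

305.2 µV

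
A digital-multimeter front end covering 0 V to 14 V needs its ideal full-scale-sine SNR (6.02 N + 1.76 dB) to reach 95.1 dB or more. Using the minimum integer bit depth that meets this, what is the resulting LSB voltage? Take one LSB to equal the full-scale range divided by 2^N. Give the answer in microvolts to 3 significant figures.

214 µV

V_FS = 14 V.
N ≥ (95.1 − 1.76)/6.02 = 15.505 → N_min = 16.
Step size = 14/65536 V = 214 µV.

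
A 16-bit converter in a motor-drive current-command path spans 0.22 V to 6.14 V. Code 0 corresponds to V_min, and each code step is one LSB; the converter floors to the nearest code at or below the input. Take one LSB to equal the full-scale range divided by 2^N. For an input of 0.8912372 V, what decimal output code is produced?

7430

Span: 6.14 V − (0.22 V) = 5.92 V. LSB = 5.92 V / 2^16 ≈ 90.33 µV.
code = ⌊(V_in − V_min)/LSB⌋ = ⌊(V_in − V_min) × 2^16 / range⌋
     = ⌊(0.8912372 − (0.22)) × 65536 / 5.92⌋ = ⌊0.6712372 × 65536/5.92⌋
     = ⌊7430.777⌋ = 7430.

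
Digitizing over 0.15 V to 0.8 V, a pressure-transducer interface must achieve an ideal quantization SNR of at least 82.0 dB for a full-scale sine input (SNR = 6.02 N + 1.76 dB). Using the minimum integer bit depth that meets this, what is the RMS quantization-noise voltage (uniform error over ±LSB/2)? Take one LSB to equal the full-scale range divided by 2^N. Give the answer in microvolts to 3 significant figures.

Range = 0.8 − (0.15) = 0.65 V.
N ≥ (82.0 − 1.76)/6.02 = 13.329 → N_min = 14.
Step size = 0.65/16384 V = 39.673 µV.
RMS noise = LSB/√12 = 11.5 µV.

11.5 µV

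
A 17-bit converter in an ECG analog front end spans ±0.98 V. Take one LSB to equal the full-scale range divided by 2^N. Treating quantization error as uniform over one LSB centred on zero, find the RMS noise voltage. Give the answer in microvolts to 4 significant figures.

4.317 µV

Span: 0.98 V − (-0.98 V) = 1.96 V.
LSB = 1.96 V ÷ 2^17 = 1.96/131072 V = 14.9536 µV.
σ_q = LSB/√12 = 14.9536 µV/3.4641 = 4.317 µV.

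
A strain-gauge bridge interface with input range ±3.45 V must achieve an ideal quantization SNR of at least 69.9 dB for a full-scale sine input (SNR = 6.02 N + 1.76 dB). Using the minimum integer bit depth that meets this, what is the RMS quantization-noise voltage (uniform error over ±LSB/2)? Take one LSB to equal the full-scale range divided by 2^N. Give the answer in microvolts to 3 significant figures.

The full-scale span is 3.45 − (-3.45) = 6.9 V.
N ≥ (69.9 − 1.76)/6.02 = 11.319 → N_min = 12.
Step size = 6.9/4096 V = 1.6846 mV.
V_rms = LSB/√12 = 486 µV.

486 µV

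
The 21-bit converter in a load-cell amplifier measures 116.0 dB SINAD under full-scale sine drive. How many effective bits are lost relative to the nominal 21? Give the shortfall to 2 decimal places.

2.02 bits

ENOB = (SINAD − 1.76)/6.02 = (116.0 − 1.76)/6.02 = 18.9767 bits.
Shortfall = 21 − 18.9767 = 2.0233 bits.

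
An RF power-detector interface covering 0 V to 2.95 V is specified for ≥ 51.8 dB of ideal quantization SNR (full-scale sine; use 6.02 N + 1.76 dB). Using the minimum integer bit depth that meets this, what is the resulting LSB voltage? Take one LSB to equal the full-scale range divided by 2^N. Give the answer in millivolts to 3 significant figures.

5.76 mV

V_FS = 2.95 V.
N ≥ (51.8 − 1.76)/6.02 = 8.312 → N_min = 9.
LSB = 2.95 V / 2^9 = 5.76 mV.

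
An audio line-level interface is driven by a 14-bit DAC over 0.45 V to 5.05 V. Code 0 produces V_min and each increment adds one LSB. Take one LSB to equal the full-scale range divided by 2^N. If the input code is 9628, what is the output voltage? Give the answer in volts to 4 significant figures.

Span: 5.05 V − (0.45 V) = 4.6 V. LSB = 4.6 V / 2^14.
Output = V_min + (9628/16384) × range = 0.45 + 0.587646 × 4.6 V
      = 0.45 V + 2.70317 V = 3.15317 V.

3.153 V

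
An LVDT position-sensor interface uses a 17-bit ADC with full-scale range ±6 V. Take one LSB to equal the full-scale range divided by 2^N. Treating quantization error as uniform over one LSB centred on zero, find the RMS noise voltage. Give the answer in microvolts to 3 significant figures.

26.4 µV

The full-scale span is 6 − (-6) = 12 V.
One LSB is 12 V / 131072 = 91.553 µV.
For a uniform distribution on [−LSB/2, +LSB/2], V_rms = LSB/√12 = 91.553 µV/3.4641 = 26.4 µV.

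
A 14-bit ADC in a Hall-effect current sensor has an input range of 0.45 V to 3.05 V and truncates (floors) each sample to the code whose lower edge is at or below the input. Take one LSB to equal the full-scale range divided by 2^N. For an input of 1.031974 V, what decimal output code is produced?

3667

The full-scale span is 3.05 − (0.45) = 2.6 V. LSB = 2.6 V / 2^14 ≈ 158.7 µV.
code = ⌊(V_in − V_min)/LSB⌋ = ⌊(V_in − V_min) × 2^14 / range⌋
     = ⌊(1.031974 − (0.45)) × 16384 / 2.6⌋ = ⌊0.581974 × 16384/2.6⌋
     = ⌊3667.332⌋ = 3667.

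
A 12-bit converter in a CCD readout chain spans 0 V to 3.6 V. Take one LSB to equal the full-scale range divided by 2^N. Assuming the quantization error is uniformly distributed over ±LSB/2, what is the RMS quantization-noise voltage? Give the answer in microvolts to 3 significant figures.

254 µV

V_FS = 3.6 V.
Step size = 3.6/4096 V = 0.87891 mV.
For a uniform distribution on [−LSB/2, +LSB/2], V_rms = LSB/√12 = 0.87891 mV/3.4641 = 254 µV.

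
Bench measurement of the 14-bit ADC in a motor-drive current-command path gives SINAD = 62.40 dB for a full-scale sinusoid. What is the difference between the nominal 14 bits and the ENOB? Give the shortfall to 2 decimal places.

ENOB = (SINAD − 1.76)/6.02 = (62.40 − 1.76)/6.02 = 10.0731 bits.
Shortfall = 14 − 10.0731 = 3.9269 bits.

3.93 bits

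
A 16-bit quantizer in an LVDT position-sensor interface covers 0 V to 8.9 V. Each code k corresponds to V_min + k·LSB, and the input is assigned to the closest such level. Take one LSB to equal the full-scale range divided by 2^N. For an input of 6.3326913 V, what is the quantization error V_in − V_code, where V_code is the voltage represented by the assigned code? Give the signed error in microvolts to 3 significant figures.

Range is 8.9 V. LSB = 8.9 V / 2^16 ≈ 135.8 µV.
(V_in − V_min)/LSB = (6.3326913 − (0)) × 65536/8.9 = 46631.3772 → nearest code k = 46631.
Reconstructed level: 0 + 46631 × 8.9/65536 V = 6.3326400757 V.
Error = V_in − V_code = 6.3326913 − (6.3326400757) = +51.2 µV.

+51.2 µV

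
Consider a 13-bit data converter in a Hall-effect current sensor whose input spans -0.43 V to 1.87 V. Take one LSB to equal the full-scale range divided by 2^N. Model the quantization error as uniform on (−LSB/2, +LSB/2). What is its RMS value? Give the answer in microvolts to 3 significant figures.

81.0 µV

Range = 1.87 − (-0.43) = 2.3 V.
One LSB is 2.3 V / 8192 = 280.76 µV.
For a uniform distribution on [−LSB/2, +LSB/2], V_rms = LSB/√12 = 280.76 µV/3.4641 = 81.0 µV.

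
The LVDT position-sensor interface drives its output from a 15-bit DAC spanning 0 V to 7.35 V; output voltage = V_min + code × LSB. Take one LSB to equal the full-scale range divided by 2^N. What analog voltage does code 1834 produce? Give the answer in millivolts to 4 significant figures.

411.4 mV

V_FS = 7.35 V. LSB = 7.35 V / 2^15.
V_out = 0 + 1834 × (7.35/32768) V
      = 0 + 0.411374 = 0.411374 V.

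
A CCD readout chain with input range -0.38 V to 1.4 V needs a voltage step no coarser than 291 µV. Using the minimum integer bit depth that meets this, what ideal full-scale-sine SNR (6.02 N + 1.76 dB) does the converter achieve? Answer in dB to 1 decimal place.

Range = 1.4 − (-0.38) = 1.78 V.
Need 2^N ≥ 1.78 V / 291 µV = 6117 → N_min = 13.
6.02(13) + 1.76 = 80.02 dB.

80.0 dB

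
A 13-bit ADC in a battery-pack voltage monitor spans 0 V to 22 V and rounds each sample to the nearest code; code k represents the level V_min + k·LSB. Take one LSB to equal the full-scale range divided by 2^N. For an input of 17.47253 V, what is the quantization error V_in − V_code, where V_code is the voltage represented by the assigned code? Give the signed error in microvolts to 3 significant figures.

Full-scale range = 22 V. LSB = 22 V / 2^13 ≈ 2.686 mV.
(V_in − V_min)/LSB = (17.47253 − (0)) × 8192/22 = 6506.1348 → nearest code k = 6506.
V_code = V_min + k × range/2^13 = 0 + 6506 × 22/8192 = 17.47216797 V.
V_in − V_code = 17.47253 − (17.47216797) = +362 µV.

+362 µV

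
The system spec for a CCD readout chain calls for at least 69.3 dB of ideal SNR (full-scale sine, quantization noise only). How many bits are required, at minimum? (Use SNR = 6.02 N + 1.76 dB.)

6.02 N + 1.76 ≥ 69.3 gives N ≥ 11.219, so the minimum integer is 12.

12 bits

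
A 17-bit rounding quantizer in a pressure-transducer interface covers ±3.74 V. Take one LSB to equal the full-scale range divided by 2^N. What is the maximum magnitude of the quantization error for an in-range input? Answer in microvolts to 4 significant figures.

28.53 µV

The full-scale span is 3.74 − (-3.74) = 7.48 V.
One LSB is 7.48 V / 131072 = 57.0679 µV.
A rounding quantizer has |error| ≤ LSB/2 = 28.53 µV.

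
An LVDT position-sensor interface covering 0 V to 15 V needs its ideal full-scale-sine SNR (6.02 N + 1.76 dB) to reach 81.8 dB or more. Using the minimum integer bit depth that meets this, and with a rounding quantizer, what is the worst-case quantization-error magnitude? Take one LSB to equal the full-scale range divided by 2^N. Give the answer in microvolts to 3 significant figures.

V_FS = 15 V.
6.02 N + 1.76 ≥ 81.8 gives N ≥ 13.296, so the minimum integer is 14.
One LSB is 15 V / 16384 = 0.91553 mV.
Half an LSB is 458 µV.

458 µV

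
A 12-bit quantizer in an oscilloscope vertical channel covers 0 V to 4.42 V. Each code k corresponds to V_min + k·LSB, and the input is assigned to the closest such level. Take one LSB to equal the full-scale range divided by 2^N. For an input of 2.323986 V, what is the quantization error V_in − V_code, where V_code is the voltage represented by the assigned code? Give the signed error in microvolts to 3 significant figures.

Span = 4.42 V. LSB = 4.42 V / 2^12 ≈ 1.079 mV.
(2.323986 − (0)) / LSB = 2.323986 × 4096/4.42 = 2153.6305. Nearest integer: k = 2154.
V_code = V_min + k × range/2^12 = 0 + 2154 × 4.42/4096 = 2.324384766 V.
V_in − V_code = 2.323986 − (2.324384766) = −399 µV.

−399 µV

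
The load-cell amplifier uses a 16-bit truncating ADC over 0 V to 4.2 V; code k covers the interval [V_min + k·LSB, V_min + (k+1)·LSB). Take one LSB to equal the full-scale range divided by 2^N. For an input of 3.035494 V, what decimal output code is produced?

47365

Span = 4.2 V. LSB = 4.2 V / 2^16 ≈ 64.09 µV.
V_in − V_min = 3.035494 − (0) = 3.035494 V.
Divide by LSB: 3.035494 × 65536/4.2 = 47365.2702.
Truncating gives code 47365.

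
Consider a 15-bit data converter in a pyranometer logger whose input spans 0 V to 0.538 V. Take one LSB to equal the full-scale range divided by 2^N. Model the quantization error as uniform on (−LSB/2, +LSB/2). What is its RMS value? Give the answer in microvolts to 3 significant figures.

Span = 0.538 V.
Step size = 0.538/32768 V = 16.418 µV.
σ_q = LSB/√12 = 16.418 µV/3.4641 = 4.74 µV.

4.74 µV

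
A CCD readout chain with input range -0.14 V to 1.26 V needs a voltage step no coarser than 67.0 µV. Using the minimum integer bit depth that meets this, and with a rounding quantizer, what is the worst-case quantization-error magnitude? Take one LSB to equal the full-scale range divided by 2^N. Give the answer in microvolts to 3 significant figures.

21.4 µV

Span: 1.26 V − (-0.14 V) = 1.4 V.
1.4 V / 67.0 µV = 20900. Since 2^14 = 16384 and 2^15 = 32768, N = 15.
LSB = 1.4 V / 2^15 = 42.725 µV.
Max error for round-to-nearest is LSB/2 = 21.4 µV.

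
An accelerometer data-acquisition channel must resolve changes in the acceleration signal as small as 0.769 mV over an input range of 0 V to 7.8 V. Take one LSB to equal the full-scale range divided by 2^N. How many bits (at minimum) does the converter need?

V_FS = 7.8 V.
Levels needed ≥ 7.8/0.769 mV = 10140. 2^14 = 16384 suffices, so N_min = 14.

14 bits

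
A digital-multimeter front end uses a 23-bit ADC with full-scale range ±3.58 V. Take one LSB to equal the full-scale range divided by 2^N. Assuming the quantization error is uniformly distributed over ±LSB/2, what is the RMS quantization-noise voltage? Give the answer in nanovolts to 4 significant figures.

Range = 3.58 − (-3.58) = 7.16 V.
Step size = 7.16/8388608 V = 0.853539 µV.
RMS of a uniform error over width LSB is LSB/√12 = 246.4 nV.

246.4 nV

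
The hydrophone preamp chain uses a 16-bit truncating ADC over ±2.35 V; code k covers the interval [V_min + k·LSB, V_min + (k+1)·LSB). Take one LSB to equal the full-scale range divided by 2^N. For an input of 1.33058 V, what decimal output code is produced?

The full-scale span is 2.35 − (-2.35) = 4.7 V. LSB = 4.7 V / 2^16 ≈ 71.72 µV.
code = ⌊(V_in − V_min)/LSB⌋ = ⌊(V_in − V_min) × 2^16 / range⌋
     = ⌊(1.33058 − (-2.35)) × 65536 / 4.7⌋ = ⌊3.68058 × 65536/4.7⌋
     = ⌊51321.381⌋ = 51321.

51321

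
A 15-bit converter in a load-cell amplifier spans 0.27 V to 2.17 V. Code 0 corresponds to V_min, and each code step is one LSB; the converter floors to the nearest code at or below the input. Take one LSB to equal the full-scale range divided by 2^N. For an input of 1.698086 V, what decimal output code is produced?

The full-scale span is 2.17 − (0.27) = 1.9 V. LSB = 1.9 V / 2^15 ≈ 57.98 µV.
V_in − V_min = 1.698086 − (0.27) = 1.428086 V.
Divide by LSB: 1.428086 × 32768/1.9 = 24629.2221.
Truncating gives code 24629.

24629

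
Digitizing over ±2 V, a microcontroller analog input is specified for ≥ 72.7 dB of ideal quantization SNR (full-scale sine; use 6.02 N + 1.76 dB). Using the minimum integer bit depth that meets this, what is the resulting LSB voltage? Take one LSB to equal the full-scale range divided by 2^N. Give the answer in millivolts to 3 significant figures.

0.977 mV

Span: 2 V − (-2 V) = 4 V.
Required N = ⌈(72.7 − 1.76)/6.02⌉ = ⌈11.784⌉ = 12.
One LSB is 4 V / 4096 = 0.977 mV.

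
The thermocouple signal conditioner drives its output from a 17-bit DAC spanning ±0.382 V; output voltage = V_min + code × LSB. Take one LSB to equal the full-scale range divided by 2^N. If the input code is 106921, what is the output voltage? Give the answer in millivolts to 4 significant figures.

Range = 0.382 − (-0.382) = 0.764 V. LSB = 0.764 V / 2^17.
Output = V_min + (106921/131072) × range = -0.382 + 0.815742 × 0.764 V
      = -0.382 + 0.623227 = 0.241227 V.

241.2 mV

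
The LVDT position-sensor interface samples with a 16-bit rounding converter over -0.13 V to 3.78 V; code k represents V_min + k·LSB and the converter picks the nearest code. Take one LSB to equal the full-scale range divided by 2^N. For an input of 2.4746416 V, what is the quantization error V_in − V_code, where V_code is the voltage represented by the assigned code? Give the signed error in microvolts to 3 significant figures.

−16.5 µV

The full-scale span is 3.78 − (-0.13) = 3.91 V. LSB = 3.91 V / 2^16 ≈ 59.66 µV.
(V_in − V_min)/LSB = (2.4746416 − (-0.13)) × 65536/3.91 = 43656.7243 → nearest code k = 43657.
V_code = V_min + k × range/2^16 = -0.13 + 43657 × 3.91/65536 = 2.4746580505 V.
V_in − V_code = 2.4746416 − (2.4746580505) = −16.5 µV.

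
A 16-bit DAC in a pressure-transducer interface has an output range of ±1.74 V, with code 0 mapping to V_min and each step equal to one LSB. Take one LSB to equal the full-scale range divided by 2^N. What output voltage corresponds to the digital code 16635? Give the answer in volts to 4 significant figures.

-0.8567 V

The full-scale span is 1.74 − (-1.74) = 3.48 V. LSB = 3.48 V / 2^16.
Output = V_min + (16635/65536) × range = -1.74 + 0.253830 × 3.48 V
      = -1.74 V + 0.883328 V = -0.856672 V.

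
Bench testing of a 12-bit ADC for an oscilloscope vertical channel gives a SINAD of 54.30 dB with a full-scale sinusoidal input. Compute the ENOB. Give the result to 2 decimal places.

8.73 bits

Inverting SNR = 6.02 N + 1.76: N_eff = (54.30 − 1.76)/6.02 = 8.7276.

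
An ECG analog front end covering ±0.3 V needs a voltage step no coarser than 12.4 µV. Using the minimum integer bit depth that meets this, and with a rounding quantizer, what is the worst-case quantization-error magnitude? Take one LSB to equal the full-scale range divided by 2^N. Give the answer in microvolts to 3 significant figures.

Full-scale range = 0.3 V − (-0.3 V) = 0.6 V.
Need 2^N ≥ 0.6 V / 12.4 µV = 48390 → N_min = 16.
One LSB is 0.6 V / 65536 = 9.1553 µV.
Max error for round-to-nearest is LSB/2 = 4.58 µV.

4.58 µV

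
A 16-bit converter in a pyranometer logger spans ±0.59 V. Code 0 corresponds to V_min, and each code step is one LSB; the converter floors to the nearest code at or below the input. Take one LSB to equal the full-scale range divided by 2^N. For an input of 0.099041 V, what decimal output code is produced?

Span: 0.59 V − (-0.59 V) = 1.18 V. LSB = 1.18 V / 2^16 ≈ 18.01 µV.
(V_in − V_min) × 2^16/range = (0.099041 − (-0.59)) × 65536/1.18 = 38268.636.
Floor → code = 38268.

38268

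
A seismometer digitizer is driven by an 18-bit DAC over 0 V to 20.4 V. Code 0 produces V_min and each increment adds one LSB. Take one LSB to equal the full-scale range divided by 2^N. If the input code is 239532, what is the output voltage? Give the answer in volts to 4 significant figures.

18.64 V

Range is 20.4 V. LSB = 20.4 V / 2^18.
V_out = V_min + code × LSB = 0 V + 239532 × 20.4 V / 262144
      = 0 + 18.6403 = 18.6403 V.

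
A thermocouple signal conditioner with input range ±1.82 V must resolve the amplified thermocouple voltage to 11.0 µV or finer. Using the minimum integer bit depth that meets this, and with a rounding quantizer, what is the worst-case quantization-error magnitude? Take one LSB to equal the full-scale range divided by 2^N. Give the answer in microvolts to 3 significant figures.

The full-scale span is 1.82 − (-1.82) = 3.64 V.
3.64 V / 11.0 µV = 330900. Since 2^18 = 262144 and 2^19 = 524288, N = 19.
LSB = 3.64 V / 2^19 = 6.9427 µV.
Half an LSB is 3.47 µV.

3.47 µV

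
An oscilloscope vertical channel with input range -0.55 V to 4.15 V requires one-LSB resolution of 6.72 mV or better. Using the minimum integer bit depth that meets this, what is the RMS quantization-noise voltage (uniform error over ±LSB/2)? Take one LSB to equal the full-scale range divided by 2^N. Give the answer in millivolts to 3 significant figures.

The full-scale span is 4.15 − (-0.55) = 4.7 V.
4.7 V / 6.72 mV = 699.4. Since 2^9 = 512 and 2^10 = 1024, N = 10.
LSB = 4.7 V ÷ 2^10 = 4.7/1024 V = 4.5898 mV.
RMS noise = LSB/√12 = 1.32 mV.

1.32 mV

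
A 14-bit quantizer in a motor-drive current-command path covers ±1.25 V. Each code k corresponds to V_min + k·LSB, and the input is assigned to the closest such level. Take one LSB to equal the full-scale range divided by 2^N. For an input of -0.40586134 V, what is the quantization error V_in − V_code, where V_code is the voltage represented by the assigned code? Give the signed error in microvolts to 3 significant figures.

Full-scale range = 1.25 V − (-1.25 V) = 2.5 V. LSB = 2.5 V / 2^14 ≈ 152.6 µV.
(V_in − V_min)/LSB = (-0.40586134 − (-1.25)) × 16384/2.5 = 5532.1471 → nearest code k = 5532.
V_code = V_min + k × range/2^14 = -1.25 + 5532 × 2.5/16384 = -0.40588378906 V.
V_in − V_code = -0.40586134 − (-0.40588378906) = +22.4 µV.

+22.4 µV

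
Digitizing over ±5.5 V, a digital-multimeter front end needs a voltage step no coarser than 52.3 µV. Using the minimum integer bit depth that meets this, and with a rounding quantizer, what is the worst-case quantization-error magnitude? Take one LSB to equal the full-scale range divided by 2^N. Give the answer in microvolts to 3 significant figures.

21.0 µV

Full-scale range = 5.5 V − (-5.5 V) = 11 V.
11 V / 52.3 µV = 210300. Since 2^17 = 131072 and 2^18 = 262144, N = 18.
LSB = 11 V / 2^18 = 41.962 µV.
Max error for round-to-nearest is LSB/2 = 21.0 µV.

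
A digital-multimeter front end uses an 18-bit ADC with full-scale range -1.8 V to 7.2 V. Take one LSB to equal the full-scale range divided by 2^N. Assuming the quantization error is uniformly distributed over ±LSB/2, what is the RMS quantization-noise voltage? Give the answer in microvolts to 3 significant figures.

9.91 µV

The full-scale span is 7.2 − (-1.8) = 9 V.
Step size = 9/262144 V = 34.332 µV.
For a uniform distribution on [−LSB/2, +LSB/2], V_rms = LSB/√12 = 34.332 µV/3.4641 = 9.91 µV.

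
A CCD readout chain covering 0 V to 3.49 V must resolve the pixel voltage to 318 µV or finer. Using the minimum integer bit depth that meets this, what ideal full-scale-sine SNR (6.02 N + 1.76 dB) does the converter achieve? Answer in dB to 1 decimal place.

Range is 3.49 V.
3.49 V / 318 µV = 10970. Since 2^13 = 8192 and 2^14 = 16384, N = 14.
Ideal SNR at N = 14: 6.02·14 + 1.76 = 86.0 dB.

86.0 dB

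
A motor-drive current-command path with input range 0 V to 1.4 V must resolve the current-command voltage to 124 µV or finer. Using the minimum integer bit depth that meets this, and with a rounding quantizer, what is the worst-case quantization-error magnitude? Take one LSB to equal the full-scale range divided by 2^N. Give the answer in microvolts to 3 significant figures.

42.7 µV

Span = 1.4 V.
Need 2^N ≥ 1.4 V / 124 µV = 11290 → N_min = 14.
LSB = 1.4 V ÷ 2^14 = 1.4/16384 V = 85.449 µV.
Half an LSB is 42.7 µV.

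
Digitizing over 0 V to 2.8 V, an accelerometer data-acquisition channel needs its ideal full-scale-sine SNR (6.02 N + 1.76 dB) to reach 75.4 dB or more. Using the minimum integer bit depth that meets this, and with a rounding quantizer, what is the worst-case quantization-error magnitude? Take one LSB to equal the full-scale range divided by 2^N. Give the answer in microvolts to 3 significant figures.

Full-scale range = 2.8 V.
Solving 6.02 N ≥ 75.4 − 1.76: N ≥ 12.233. Round up → N = 13.
LSB = 2.8 V / 2^13 = 341.80 µV.
|e|_max = LSB/2 = 171 µV.

171 µV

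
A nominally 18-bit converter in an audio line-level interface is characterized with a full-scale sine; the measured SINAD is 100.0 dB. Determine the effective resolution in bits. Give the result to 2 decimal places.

(100.0 − 1.76) / 6.02 = 98.24/6.02 = 16.3189 effective bits.

16.32 bits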